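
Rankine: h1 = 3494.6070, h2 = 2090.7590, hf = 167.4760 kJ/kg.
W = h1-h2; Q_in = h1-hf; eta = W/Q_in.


W = 1403.8480 kJ/kg
Q_in = 3327.1310 kJ/kg
eta = 0.4219 = 42.1940%

eta = 42.1940%


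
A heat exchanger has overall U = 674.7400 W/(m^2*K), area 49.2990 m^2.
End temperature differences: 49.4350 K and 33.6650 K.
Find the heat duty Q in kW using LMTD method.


LMTD = 41.0463 K
Q = 674.7400 * 49.2990 * 41.0463 = 1365365.5861 W = 1365.3656 kW

1365.3656 kW


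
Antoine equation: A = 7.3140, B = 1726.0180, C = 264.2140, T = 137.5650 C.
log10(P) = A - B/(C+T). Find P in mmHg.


C+T = 401.7790
B/(C+T) = 4.2959
log10(P) = 7.3140 - 4.2959 = 3.0181
P = 10^3.0181 = 1042.4643 mmHg

1042.4643 mmHg


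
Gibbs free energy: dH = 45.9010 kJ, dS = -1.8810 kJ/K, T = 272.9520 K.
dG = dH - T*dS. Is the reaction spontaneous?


T*dS = 272.9520 * -1.8810 = -513.4227 kJ
dG = 45.9010 + 513.4227 = 559.3237 kJ (non-spontaneous)

dG = 559.3237 kJ, non-spontaneous


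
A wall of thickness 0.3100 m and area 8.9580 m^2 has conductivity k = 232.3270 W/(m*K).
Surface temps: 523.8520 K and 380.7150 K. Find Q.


dT = 143.1370 K
Q = 232.3270 * 8.9580 * 143.1370 / 0.3100 = 960950.3723 W

960950.3723 W


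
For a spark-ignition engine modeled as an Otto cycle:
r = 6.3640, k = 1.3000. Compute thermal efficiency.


r^(k-1) = 1.7423
eta = 1 - 1/1.7423 = 0.4260 = 42.6041%

42.6041%


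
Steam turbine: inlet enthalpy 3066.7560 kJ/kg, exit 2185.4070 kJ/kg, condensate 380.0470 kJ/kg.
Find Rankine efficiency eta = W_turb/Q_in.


W = 881.3490 kJ/kg
Q_in = 2686.7090 kJ/kg
eta = 0.3280 = 32.8040%

eta = 32.8040%


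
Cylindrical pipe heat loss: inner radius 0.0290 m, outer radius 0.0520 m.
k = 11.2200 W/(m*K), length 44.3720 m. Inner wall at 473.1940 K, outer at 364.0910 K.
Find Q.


dT = 109.1030 K
ln(ro/ri) = 0.5839
Q = 2*pi*11.2200*44.3720*109.1030 / 0.5839 = 584445.9179 W

584445.9179 W


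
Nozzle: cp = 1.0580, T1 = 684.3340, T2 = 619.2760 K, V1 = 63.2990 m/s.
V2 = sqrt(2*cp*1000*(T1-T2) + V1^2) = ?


dT = 65.0580 K
2*cp*1000*dT = 137662.7280
V1^2 = 4006.7634
V2 = sqrt(141669.4914) = 376.3901 m/s

376.3901 m/s


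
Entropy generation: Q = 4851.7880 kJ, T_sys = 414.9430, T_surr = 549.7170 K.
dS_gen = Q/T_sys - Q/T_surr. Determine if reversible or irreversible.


dS_sys = 4851.7880/414.9430 = 11.6927 kJ/K
dS_surr = -4851.7880/549.7170 = -8.8260 kJ/K
dS_gen = 11.6927 - 8.8260 = 2.8667 kJ/K (irreversible)

dS_gen = 2.8667 kJ/K, irreversible


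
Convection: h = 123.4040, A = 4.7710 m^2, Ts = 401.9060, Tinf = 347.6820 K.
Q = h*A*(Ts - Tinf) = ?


dT = 54.2240 K
Q = 123.4040 * 4.7710 * 54.2240 = 31924.9485 W

31924.9485 W


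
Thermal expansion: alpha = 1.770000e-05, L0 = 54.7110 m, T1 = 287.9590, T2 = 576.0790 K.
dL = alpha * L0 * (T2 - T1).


dT = 288.1200 K
dL = 1.770000e-05 * 54.7110 * 288.1200 = 0.279011 m
L_final = 54.990011 m

dL = 0.279011 m


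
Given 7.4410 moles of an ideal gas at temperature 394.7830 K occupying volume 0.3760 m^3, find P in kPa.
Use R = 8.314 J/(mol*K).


P = nRT/V = 7.4410 * 8.314 * 394.7830 / 0.3760
= 24423.0426 / 0.3760 = 64954.9006 Pa = 64.9549 kPa

64.9549 kPa


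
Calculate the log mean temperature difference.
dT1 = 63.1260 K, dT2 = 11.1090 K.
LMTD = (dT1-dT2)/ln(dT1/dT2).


dT1/dT2 = 5.6824
ln(dT1/dT2) = 1.7374
LMTD = 52.0170 / 1.7374 = 29.9400 K

29.9400 K


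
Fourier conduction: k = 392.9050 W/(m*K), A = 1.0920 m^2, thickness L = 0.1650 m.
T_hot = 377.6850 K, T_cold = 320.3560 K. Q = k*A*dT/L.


dT = 57.3290 K
Q = 392.9050 * 1.0920 * 57.3290 / 0.1650 = 149073.5577 W

149073.5577 W


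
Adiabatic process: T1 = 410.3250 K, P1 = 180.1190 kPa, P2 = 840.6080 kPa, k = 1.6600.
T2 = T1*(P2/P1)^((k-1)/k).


(k-1)/k = 0.3976
(P2/P1)^exp = 1.8450
T2 = 410.3250 * 1.8450 = 757.0585 K

757.0585 K


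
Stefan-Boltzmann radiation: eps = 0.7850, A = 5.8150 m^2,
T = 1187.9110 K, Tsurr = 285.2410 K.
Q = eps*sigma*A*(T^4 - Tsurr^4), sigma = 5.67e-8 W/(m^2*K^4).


T^4 = 1.9913e+12
Tsurr^4 = 6.6198e+09
Q = 0.7850 * 5.67e-8 * 5.8150 * 1.9847e+12 = 513679.0813 W

513679.0813 W


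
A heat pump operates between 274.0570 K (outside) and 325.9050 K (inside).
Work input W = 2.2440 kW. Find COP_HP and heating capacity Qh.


COP = 325.9050 / 51.8480 = 6.2858
Qh = 6.2858 * 2.2440 = 14.1053 kW

COP = 6.2858, Qh = 14.1053 kW


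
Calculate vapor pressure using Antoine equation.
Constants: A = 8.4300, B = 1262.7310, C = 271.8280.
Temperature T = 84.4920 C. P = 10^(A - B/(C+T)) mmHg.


C+T = 356.3200
B/(C+T) = 3.5438
log10(P) = 8.4300 - 3.5438 = 4.8862
P = 10^4.8862 = 76946.3915 mmHg

76946.3915 mmHg


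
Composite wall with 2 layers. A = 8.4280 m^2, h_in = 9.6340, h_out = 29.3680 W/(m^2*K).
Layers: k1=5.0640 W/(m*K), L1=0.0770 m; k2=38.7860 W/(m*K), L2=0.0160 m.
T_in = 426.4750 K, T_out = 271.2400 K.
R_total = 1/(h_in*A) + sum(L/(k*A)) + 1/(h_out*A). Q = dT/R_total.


R_conv_in = 1/(9.6340*8.4280) = 0.0123
R_1 = 0.0770/(5.0640*8.4280) = 0.0018
R_2 = 0.0160/(38.7860*8.4280) = 4.8946e-05
R_conv_out = 1/(29.3680*8.4280) = 0.0040
R_total = 0.0182 K/W
Q = 155.2350 / 0.0182 = 8525.0603 W

R_total = 0.0182 K/W, Q = 8525.0603 W


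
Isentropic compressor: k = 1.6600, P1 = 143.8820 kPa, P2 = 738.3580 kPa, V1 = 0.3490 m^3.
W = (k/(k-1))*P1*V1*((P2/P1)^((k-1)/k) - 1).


(k-1)/k = 0.3976
(P2/P1)^exp = 1.9160
W = 2.5152 * 143.8820 * 0.3490 * (1.9160 - 1) = 115.6873 kJ

115.6873 kJ


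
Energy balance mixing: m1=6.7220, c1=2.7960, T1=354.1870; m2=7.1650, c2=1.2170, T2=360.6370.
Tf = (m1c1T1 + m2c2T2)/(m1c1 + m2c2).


num = 9801.5270
den = 27.5145
Tf = 356.2311 K

356.2311 K


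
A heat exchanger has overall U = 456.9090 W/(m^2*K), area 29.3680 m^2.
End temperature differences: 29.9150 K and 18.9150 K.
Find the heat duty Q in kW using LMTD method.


LMTD = 23.9963 K
Q = 456.9090 * 29.3680 * 23.9963 = 321993.8986 W = 321.9939 kW

321.9939 kW


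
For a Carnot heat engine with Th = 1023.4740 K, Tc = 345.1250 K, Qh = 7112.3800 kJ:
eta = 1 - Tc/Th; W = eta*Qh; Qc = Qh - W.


eta = 1 - 345.1250/1023.4740 = 0.6628
W = 0.6628 * 7112.3800 = 4714.0190 kJ
Qc = 7112.3800 - 4714.0190 = 2398.3610 kJ

eta = 66.2791%, W = 4714.0190 kJ, Qc = 2398.3610 kJ


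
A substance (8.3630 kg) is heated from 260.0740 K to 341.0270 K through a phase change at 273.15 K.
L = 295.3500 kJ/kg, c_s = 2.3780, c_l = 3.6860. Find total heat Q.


Q1 (sensible, solid) = 8.3630 * 2.3780 * 13.0760 = 260.0452 kJ
Q2 (latent) = 8.3630 * 295.3500 = 2470.0121 kJ
Q3 (sensible, liquid) = 8.3630 * 3.6860 * 67.8770 = 2092.3776 kJ
Q_total = 4822.4349 kJ

4822.4349 kJ


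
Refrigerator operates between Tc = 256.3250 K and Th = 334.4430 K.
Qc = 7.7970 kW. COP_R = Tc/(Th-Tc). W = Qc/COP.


COP = 256.3250 / 78.1180 = 3.2813
W = 7.7970 / 3.2813 = 2.3762 kW

COP = 3.2813, W = 2.3762 kW


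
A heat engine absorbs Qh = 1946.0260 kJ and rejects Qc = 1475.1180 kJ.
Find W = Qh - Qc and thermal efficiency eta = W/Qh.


W = 1946.0260 - 1475.1180 = 470.9080 kJ
eta = 470.9080 / 1946.0260 = 0.2420 = 24.1984%

W = 470.9080 kJ, eta = 24.1984%


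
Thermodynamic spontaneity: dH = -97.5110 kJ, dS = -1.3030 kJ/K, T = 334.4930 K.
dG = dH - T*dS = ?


T*dS = 334.4930 * -1.3030 = -435.8444 kJ
dG = -97.5110 + 435.8444 = 338.3334 kJ (non-spontaneous)

dG = 338.3334 kJ, non-spontaneous


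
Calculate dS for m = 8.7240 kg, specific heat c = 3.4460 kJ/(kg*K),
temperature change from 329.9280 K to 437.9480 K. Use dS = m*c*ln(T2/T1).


T2/T1 = 1.3274
ln(T2/T1) = 0.2832
dS = 8.7240 * 3.4460 * 0.2832 = 8.5146 kJ/K

8.5146 kJ/K


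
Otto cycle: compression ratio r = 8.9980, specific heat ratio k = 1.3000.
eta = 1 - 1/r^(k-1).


r^(k-1) = 1.9331
eta = 1 - 1/1.9331 = 0.4827 = 48.2684%

48.2684%


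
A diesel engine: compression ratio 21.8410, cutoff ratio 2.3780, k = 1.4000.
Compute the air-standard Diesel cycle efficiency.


r^(k-1) = 3.4333
rc^k = 3.3628
eta = 0.6433 = 64.3274%

64.3274%


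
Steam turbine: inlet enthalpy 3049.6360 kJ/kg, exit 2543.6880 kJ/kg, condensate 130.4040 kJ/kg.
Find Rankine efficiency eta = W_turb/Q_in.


W = 505.9480 kJ/kg
Q_in = 2919.2320 kJ/kg
eta = 0.1733 = 17.3315%

eta = 17.3315%


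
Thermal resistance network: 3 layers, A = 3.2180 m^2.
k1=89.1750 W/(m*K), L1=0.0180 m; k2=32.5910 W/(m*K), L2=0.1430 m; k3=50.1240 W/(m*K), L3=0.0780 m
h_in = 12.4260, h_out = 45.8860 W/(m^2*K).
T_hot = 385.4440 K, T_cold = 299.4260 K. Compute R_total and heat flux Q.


R_conv_in = 1/(12.4260*3.2180) = 0.0250
R_1 = 0.0180/(89.1750*3.2180) = 6.2725e-05
R_2 = 0.1430/(32.5910*3.2180) = 0.0014
R_3 = 0.0780/(50.1240*3.2180) = 0.0005
R_conv_out = 1/(45.8860*3.2180) = 0.0068
R_total = 0.0337 K/W
Q = 86.0180 / 0.0337 = 2553.2006 W

R_total = 0.0337 K/W, Q = 2553.2006 W


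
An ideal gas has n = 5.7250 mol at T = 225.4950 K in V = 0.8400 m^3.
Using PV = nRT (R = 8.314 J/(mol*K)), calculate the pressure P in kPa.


P = nRT/V = 5.7250 * 8.314 * 225.4950 / 0.8400
= 10733.0321 / 0.8400 = 12777.4192 Pa = 12.7774 kPa

12.7774 kPa


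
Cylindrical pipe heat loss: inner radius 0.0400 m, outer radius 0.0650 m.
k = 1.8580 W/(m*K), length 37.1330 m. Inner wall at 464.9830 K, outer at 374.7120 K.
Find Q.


dT = 90.2710 K
ln(ro/ri) = 0.4855
Q = 2*pi*1.8580*37.1330*90.2710 / 0.4855 = 80600.4828 W

80600.4828 W


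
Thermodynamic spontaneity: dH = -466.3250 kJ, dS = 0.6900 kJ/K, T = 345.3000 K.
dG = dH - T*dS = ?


T*dS = 345.3000 * 0.6900 = 238.2570 kJ
dG = -466.3250 - 238.2570 = -704.5820 kJ (spontaneous)

dG = -704.5820 kJ, spontaneous


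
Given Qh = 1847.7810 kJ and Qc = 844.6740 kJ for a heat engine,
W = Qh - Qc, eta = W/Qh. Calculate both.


W = 1847.7810 - 844.6740 = 1003.1070 kJ
eta = 1003.1070 / 1847.7810 = 0.5429 = 54.2871%

W = 1003.1070 kJ, eta = 54.2871%


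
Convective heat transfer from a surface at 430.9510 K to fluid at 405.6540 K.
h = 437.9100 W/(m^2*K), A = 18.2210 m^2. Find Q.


dT = 25.2970 K
Q = 437.9100 * 18.2210 * 25.2970 = 201848.7627 W

201848.7627 W


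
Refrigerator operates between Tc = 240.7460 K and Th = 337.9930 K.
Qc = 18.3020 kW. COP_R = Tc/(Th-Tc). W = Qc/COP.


COP = 240.7460 / 97.2470 = 2.4756
W = 18.3020 / 2.4756 = 7.3929 kW

COP = 2.4756, W = 7.3929 kW


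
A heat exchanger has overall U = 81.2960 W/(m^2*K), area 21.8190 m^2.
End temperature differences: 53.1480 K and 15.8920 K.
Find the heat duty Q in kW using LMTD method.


LMTD = 30.8598 K
Q = 81.2960 * 21.8190 * 30.8598 = 54739.1142 W = 54.7391 kW

54.7391 kW


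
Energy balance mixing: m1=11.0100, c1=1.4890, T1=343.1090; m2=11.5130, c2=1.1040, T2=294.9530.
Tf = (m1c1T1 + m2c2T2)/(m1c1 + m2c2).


num = 9373.8477
den = 29.1042
Tf = 322.0784 K

322.0784 K


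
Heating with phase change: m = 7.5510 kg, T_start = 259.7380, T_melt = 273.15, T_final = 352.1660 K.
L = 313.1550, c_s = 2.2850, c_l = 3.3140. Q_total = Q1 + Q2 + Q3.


Q1 (sensible, solid) = 7.5510 * 2.2850 * 13.4120 = 231.4111 kJ
Q2 (latent) = 7.5510 * 313.1550 = 2364.6334 kJ
Q3 (sensible, liquid) = 7.5510 * 3.3140 * 79.0160 = 1977.2975 kJ
Q_total = 4573.3420 kJ

4573.3420 kJ


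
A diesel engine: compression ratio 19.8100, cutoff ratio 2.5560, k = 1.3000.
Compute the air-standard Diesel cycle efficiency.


r^(k-1) = 2.4494
rc^k = 3.3871
eta = 0.5182 = 51.8214%

51.8214%


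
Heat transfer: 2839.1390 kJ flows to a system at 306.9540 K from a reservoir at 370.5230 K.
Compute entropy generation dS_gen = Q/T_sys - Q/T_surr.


dS_sys = 2839.1390/306.9540 = 9.2494 kJ/K
dS_surr = -2839.1390/370.5230 = -7.6625 kJ/K
dS_gen = 9.2494 - 7.6625 = 1.5869 kJ/K (irreversible)

dS_gen = 1.5869 kJ/K, irreversible


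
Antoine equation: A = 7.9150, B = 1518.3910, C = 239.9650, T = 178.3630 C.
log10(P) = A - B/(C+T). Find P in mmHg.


C+T = 418.3280
B/(C+T) = 3.6297
log10(P) = 7.9150 - 3.6297 = 4.2853
P = 10^4.2853 = 19290.0701 mmHg

19290.0701 mmHg


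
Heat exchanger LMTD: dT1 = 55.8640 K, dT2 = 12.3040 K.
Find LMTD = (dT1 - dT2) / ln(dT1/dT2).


dT1/dT2 = 4.5403
ln(dT1/dT2) = 1.5130
LMTD = 43.5600 / 1.5130 = 28.7906 K

28.7906 K


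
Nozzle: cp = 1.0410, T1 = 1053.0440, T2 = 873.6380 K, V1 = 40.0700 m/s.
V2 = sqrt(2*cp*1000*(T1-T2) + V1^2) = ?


dT = 179.4060 K
2*cp*1000*dT = 373523.2920
V1^2 = 1605.6049
V2 = sqrt(375128.8969) = 612.4777 m/s

612.4777 m/s


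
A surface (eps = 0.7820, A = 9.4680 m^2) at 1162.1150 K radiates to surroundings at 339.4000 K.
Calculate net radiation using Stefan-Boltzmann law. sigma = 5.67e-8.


T^4 = 1.8239e+12
Tsurr^4 = 1.3269e+10
Q = 0.7820 * 5.67e-8 * 9.4680 * 1.8106e+12 = 760104.5221 W

760104.5221 W


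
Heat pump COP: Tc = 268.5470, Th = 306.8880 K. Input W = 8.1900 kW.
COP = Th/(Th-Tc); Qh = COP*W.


COP = 306.8880 / 38.3410 = 8.0042
Qh = 8.0042 * 8.1900 = 65.5542 kW

COP = 8.0042, Qh = 65.5542 kW


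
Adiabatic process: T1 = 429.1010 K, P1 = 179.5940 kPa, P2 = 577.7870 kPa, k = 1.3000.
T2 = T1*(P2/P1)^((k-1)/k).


(k-1)/k = 0.2308
(P2/P1)^exp = 1.3095
T2 = 429.1010 * 1.3095 = 561.9134 K

561.9134 K


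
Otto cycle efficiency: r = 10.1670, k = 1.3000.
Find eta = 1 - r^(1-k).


r^(k-1) = 2.0052
eta = 1 - 1/2.0052 = 0.5013 = 50.1297%

50.1297%


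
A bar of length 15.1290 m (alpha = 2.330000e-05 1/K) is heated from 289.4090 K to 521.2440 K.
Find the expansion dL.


dT = 231.8350 K
dL = 2.330000e-05 * 15.1290 * 231.8350 = 0.081723 m
L_final = 15.210723 m

dL = 0.081723 m


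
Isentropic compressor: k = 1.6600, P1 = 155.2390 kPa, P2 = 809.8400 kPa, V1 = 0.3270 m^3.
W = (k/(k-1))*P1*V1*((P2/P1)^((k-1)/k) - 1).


(k-1)/k = 0.3976
(P2/P1)^exp = 1.9285
W = 2.5152 * 155.2390 * 0.3270 * (1.9285 - 1) = 118.5544 kJ

118.5544 kJ


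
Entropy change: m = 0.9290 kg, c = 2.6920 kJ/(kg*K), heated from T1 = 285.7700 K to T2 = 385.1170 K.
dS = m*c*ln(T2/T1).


T2/T1 = 1.3476
ln(T2/T1) = 0.2984
dS = 0.9290 * 2.6920 * 0.2984 = 0.7462 kJ/K

0.7462 kJ/K


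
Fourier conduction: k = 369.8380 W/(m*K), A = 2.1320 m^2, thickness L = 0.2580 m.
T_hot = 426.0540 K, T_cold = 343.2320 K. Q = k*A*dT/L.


dT = 82.8220 K
Q = 369.8380 * 2.1320 * 82.8220 / 0.2580 = 253118.9965 W

253118.9965 W


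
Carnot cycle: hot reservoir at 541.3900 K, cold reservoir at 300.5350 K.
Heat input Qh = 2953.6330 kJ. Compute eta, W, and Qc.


eta = 1 - 300.5350/541.3900 = 0.4449
W = 0.4449 * 2953.6330 = 1314.0200 kJ
Qc = 2953.6330 - 1314.0200 = 1639.6130 kJ

eta = 44.4883%, W = 1314.0200 kJ, Qc = 1639.6130 kJ


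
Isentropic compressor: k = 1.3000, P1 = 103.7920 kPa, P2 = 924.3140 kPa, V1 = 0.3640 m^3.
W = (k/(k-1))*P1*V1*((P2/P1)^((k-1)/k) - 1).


(k-1)/k = 0.2308
(P2/P1)^exp = 1.6563
W = 4.3333 * 103.7920 * 0.3640 * (1.6563 - 1) = 107.4536 kJ

107.4536 kJ


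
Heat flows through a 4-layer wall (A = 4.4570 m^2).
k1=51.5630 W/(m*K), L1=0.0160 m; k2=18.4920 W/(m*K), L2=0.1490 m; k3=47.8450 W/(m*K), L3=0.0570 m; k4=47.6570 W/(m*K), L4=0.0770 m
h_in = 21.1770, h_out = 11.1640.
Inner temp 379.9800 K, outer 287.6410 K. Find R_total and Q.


R_conv_in = 1/(21.1770*4.4570) = 0.0106
R_1 = 0.0160/(51.5630*4.4570) = 6.9621e-05
R_2 = 0.1490/(18.4920*4.4570) = 0.0018
R_3 = 0.0570/(47.8450*4.4570) = 0.0003
R_4 = 0.0770/(47.6570*4.4570) = 0.0004
R_conv_out = 1/(11.1640*4.4570) = 0.0201
R_total = 0.0332 K/W
Q = 92.3390 / 0.0332 = 2781.3484 W

R_total = 0.0332 K/W, Q = 2781.3484 W


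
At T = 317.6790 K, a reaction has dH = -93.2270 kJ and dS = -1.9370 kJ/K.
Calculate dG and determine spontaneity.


T*dS = 317.6790 * -1.9370 = -615.3442 kJ
dG = -93.2270 + 615.3442 = 522.1172 kJ (non-spontaneous)

dG = 522.1172 kJ, non-spontaneous


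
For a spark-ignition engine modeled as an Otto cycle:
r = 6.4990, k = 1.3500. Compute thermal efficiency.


r^(k-1) = 1.9253
eta = 1 - 1/1.9253 = 0.4806 = 48.0598%

48.0598%


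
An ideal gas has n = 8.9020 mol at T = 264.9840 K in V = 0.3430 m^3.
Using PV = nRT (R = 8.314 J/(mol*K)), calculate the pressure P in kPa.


P = nRT/V = 8.9020 * 8.314 * 264.9840 / 0.3430
= 19611.7912 / 0.3430 = 57177.2339 Pa = 57.1772 kPa

57.1772 kPa


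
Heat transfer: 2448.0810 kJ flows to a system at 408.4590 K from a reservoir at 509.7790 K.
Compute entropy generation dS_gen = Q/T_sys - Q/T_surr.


dS_sys = 2448.0810/408.4590 = 5.9935 kJ/K
dS_surr = -2448.0810/509.7790 = -4.8022 kJ/K
dS_gen = 5.9935 - 4.8022 = 1.1912 kJ/K (irreversible)

dS_gen = 1.1912 kJ/K, irreversible


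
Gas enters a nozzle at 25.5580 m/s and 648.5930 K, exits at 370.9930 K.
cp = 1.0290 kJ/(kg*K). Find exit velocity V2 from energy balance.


dT = 277.6000 K
2*cp*1000*dT = 571300.8000
V1^2 = 653.2114
V2 = sqrt(571954.0114) = 756.2764 m/s

756.2764 m/s


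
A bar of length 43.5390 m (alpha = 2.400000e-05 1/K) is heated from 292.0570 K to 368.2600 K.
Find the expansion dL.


dT = 76.2030 K
dL = 2.400000e-05 * 43.5390 * 76.2030 = 0.079627 m
L_final = 43.618627 m

dL = 0.079627 m


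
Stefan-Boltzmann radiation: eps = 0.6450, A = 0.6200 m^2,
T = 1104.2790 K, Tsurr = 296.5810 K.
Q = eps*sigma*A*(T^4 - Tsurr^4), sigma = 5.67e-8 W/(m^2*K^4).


T^4 = 1.4870e+12
Tsurr^4 = 7.7370e+09
Q = 0.6450 * 5.67e-8 * 0.6200 * 1.4793e+12 = 33541.6298 W

33541.6298 W


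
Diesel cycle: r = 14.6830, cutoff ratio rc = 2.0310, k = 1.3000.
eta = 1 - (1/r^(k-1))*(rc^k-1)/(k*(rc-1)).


r^(k-1) = 2.2390
rc^k = 2.5120
eta = 0.4961 = 49.6139%

49.6139%


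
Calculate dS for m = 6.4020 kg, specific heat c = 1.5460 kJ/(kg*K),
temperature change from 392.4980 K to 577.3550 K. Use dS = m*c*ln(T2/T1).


T2/T1 = 1.4710
ln(T2/T1) = 0.3859
dS = 6.4020 * 1.5460 * 0.3859 = 3.8197 kJ/K

3.8197 kJ/K


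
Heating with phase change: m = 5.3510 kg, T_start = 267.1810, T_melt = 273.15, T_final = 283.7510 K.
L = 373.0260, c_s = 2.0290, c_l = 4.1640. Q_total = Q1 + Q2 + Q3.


Q1 (sensible, solid) = 5.3510 * 2.0290 * 5.9690 = 64.8065 kJ
Q2 (latent) = 5.3510 * 373.0260 = 1996.0621 kJ
Q3 (sensible, liquid) = 5.3510 * 4.1640 * 10.6010 = 236.2069 kJ
Q_total = 2297.0755 kJ

2297.0755 kJ


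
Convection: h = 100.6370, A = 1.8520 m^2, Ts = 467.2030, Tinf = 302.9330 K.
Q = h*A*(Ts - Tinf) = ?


dT = 164.2700 K
Q = 100.6370 * 1.8520 * 164.2700 = 30616.5973 W

30616.5973 W


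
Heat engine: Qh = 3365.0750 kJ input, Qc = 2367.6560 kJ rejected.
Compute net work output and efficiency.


W = 3365.0750 - 2367.6560 = 997.4190 kJ
eta = 997.4190 / 3365.0750 = 0.2964 = 29.6403%

W = 997.4190 kJ, eta = 29.6403%


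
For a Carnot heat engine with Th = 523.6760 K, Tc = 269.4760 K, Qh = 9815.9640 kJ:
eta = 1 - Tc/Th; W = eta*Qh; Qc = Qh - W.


eta = 1 - 269.4760/523.6760 = 0.4854
W = 0.4854 * 9815.9640 = 4764.8127 kJ
Qc = 9815.9640 - 4764.8127 = 5051.1513 kJ

eta = 48.5415%, W = 4764.8127 kJ, Qc = 5051.1513 kJ


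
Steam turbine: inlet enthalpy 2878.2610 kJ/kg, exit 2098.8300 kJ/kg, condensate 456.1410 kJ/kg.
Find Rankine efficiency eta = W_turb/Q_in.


W = 779.4310 kJ/kg
Q_in = 2422.1200 kJ/kg
eta = 0.3218 = 32.1797%

eta = 32.1797%


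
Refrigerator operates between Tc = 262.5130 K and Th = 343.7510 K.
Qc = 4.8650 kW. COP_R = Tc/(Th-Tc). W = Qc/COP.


COP = 262.5130 / 81.2380 = 3.2314
W = 4.8650 / 3.2314 = 1.5055 kW

COP = 3.2314, W = 1.5055 kW


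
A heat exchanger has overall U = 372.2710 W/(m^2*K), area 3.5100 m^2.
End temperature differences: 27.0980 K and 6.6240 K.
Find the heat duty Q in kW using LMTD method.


LMTD = 14.5333 K
Q = 372.2710 * 3.5100 * 14.5333 = 18990.3012 W = 18.9903 kW

18.9903 kW


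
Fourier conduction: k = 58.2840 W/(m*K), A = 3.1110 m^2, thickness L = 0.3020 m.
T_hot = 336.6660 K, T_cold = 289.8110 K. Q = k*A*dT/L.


dT = 46.8550 K
Q = 58.2840 * 3.1110 * 46.8550 / 0.3020 = 28131.8543 W

28131.8543 W


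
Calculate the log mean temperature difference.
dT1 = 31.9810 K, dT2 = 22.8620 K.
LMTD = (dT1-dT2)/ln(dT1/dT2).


dT1/dT2 = 1.3989
ln(dT1/dT2) = 0.3357
LMTD = 9.1190 / 0.3357 = 27.1669 K

27.1669 K


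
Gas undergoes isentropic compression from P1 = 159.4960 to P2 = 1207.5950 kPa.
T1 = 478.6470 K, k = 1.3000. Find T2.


(k-1)/k = 0.2308
(P2/P1)^exp = 1.5955
T2 = 478.6470 * 1.5955 = 763.6618 K

763.6618 K


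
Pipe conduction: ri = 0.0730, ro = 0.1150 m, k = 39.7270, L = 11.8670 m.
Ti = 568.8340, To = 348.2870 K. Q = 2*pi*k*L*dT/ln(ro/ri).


dT = 220.5470 K
ln(ro/ri) = 0.4545
Q = 2*pi*39.7270*11.8670*220.5470 / 0.4545 = 1437473.8322 W

1437473.8322 W


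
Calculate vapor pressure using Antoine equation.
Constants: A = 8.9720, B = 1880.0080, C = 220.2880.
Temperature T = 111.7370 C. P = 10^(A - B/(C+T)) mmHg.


C+T = 332.0250
B/(C+T) = 5.6622
log10(P) = 8.9720 - 5.6622 = 3.3098
P = 10^3.3098 = 2040.5708 mmHg

2040.5708 mmHg


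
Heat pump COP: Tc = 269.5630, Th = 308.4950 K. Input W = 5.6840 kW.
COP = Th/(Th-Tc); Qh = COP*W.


COP = 308.4950 / 38.9320 = 7.9239
Qh = 7.9239 * 5.6840 = 45.0397 kW

COP = 7.9239, Qh = 45.0397 kW


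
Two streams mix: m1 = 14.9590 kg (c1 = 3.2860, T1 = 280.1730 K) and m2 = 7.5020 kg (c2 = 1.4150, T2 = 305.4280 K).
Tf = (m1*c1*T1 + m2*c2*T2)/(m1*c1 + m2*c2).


num = 17014.1996
den = 59.7706
Tf = 284.6583 K

284.6583 K


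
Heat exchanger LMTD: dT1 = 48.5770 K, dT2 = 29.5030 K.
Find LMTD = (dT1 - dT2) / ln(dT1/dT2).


dT1/dT2 = 1.6465
ln(dT1/dT2) = 0.4987
LMTD = 19.0740 / 0.4987 = 38.2506 K

38.2506 K


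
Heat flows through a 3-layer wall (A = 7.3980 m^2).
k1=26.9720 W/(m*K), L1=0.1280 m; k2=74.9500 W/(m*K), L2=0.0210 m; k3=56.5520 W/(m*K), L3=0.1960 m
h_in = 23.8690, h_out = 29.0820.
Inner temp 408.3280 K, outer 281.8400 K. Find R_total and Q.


R_conv_in = 1/(23.8690*7.3980) = 0.0057
R_1 = 0.1280/(26.9720*7.3980) = 0.0006
R_2 = 0.0210/(74.9500*7.3980) = 3.7873e-05
R_3 = 0.1960/(56.5520*7.3980) = 0.0005
R_conv_out = 1/(29.0820*7.3980) = 0.0046
R_total = 0.0115 K/W
Q = 126.4880 / 0.0115 = 11038.4564 W

R_total = 0.0115 K/W, Q = 11038.4564 W


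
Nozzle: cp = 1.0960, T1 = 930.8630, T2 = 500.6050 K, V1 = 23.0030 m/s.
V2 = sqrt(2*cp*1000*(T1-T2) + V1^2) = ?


dT = 430.2580 K
2*cp*1000*dT = 943125.5360
V1^2 = 529.1380
V2 = sqrt(943654.6740) = 971.4189 m/s

971.4189 m/s


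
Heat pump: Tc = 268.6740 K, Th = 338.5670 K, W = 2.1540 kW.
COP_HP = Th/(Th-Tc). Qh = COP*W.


COP = 338.5670 / 69.8930 = 4.8441
Qh = 4.8441 * 2.1540 = 10.4341 kW

COP = 4.8441, Qh = 10.4341 kW


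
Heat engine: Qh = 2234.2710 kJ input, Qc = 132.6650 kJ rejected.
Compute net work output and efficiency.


W = 2234.2710 - 132.6650 = 2101.6060 kJ
eta = 2101.6060 / 2234.2710 = 0.9406 = 94.0623%

W = 2101.6060 kJ, eta = 94.0623%


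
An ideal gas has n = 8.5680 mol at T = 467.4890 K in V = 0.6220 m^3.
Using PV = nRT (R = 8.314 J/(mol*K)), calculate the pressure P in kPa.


P = nRT/V = 8.5680 * 8.314 * 467.4890 / 0.6220
= 33301.2760 / 0.6220 = 53539.0289 Pa = 53.5390 kPa

53.5390 kPa


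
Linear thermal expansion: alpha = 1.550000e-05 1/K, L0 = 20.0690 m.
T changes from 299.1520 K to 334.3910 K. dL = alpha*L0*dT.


dT = 35.2390 K
dL = 1.550000e-05 * 20.0690 * 35.2390 = 0.010962 m
L_final = 20.079962 m

dL = 0.010962 m


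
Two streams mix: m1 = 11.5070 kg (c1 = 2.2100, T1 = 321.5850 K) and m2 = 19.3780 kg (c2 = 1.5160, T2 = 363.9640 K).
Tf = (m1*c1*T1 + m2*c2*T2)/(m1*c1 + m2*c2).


num = 18870.2456
den = 54.8075
Tf = 344.3003 K

344.3003 K


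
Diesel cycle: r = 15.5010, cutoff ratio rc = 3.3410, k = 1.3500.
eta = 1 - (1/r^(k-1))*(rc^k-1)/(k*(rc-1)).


r^(k-1) = 2.6099
rc^k = 5.0960
eta = 0.5034 = 50.3404%

50.3404%


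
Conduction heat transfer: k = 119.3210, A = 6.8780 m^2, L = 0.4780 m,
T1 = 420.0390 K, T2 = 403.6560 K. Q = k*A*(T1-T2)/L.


dT = 16.3830 K
Q = 119.3210 * 6.8780 * 16.3830 / 0.4780 = 28128.3716 W

28128.3716 W


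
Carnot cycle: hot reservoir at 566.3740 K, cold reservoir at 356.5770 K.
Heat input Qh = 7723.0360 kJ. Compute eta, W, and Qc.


eta = 1 - 356.5770/566.3740 = 0.3704
W = 0.3704 * 7723.0360 = 2860.7771 kJ
Qc = 7723.0360 - 2860.7771 = 4862.2589 kJ

eta = 37.0421%, W = 2860.7771 kJ, Qc = 4862.2589 kJ


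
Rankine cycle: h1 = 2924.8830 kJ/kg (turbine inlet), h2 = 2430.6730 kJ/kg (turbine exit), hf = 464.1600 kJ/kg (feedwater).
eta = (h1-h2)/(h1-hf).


W = 494.2100 kJ/kg
Q_in = 2460.7230 kJ/kg
eta = 0.2008 = 20.0839%

eta = 20.0839%


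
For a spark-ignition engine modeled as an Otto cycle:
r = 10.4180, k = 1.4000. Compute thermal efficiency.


r^(k-1) = 2.5534
eta = 1 - 1/2.5534 = 0.6084 = 60.8361%

60.8361%


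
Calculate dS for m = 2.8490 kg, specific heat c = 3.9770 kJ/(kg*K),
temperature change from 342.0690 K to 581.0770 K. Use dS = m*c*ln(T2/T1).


T2/T1 = 1.6987
ln(T2/T1) = 0.5299
dS = 2.8490 * 3.9770 * 0.5299 = 6.0037 kJ/K

6.0037 kJ/K


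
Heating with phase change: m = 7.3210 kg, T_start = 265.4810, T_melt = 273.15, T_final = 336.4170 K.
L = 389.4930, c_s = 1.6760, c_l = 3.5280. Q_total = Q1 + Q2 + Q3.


Q1 (sensible, solid) = 7.3210 * 1.6760 * 7.6690 = 94.0986 kJ
Q2 (latent) = 7.3210 * 389.4930 = 2851.4783 kJ
Q3 (sensible, liquid) = 7.3210 * 3.5280 * 63.2670 = 1634.0910 kJ
Q_total = 4579.6678 kJ

4579.6678 kJ


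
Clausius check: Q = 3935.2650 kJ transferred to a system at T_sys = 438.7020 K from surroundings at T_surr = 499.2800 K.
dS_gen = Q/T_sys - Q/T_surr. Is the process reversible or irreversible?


dS_sys = 3935.2650/438.7020 = 8.9702 kJ/K
dS_surr = -3935.2650/499.2800 = -7.8819 kJ/K
dS_gen = 8.9702 - 7.8819 = 1.0884 kJ/K (irreversible)

dS_gen = 1.0884 kJ/K, irreversible


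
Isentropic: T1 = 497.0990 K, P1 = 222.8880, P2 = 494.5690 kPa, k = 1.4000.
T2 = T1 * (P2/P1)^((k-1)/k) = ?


(k-1)/k = 0.2857
(P2/P1)^exp = 1.2557
T2 = 497.0990 * 1.2557 = 624.2235 K

624.2235 K


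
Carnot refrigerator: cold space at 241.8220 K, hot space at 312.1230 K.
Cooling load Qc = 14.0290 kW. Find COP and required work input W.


COP = 241.8220 / 70.3010 = 3.4398
W = 14.0290 / 3.4398 = 4.0784 kW

COP = 3.4398, W = 4.0784 kW


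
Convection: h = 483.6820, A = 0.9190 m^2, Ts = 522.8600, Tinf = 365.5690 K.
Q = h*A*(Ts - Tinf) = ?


dT = 157.2910 K
Q = 483.6820 * 0.9190 * 157.2910 = 69916.4406 W

69916.4406 W


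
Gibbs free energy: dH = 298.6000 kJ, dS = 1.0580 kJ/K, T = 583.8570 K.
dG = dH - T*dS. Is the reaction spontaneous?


T*dS = 583.8570 * 1.0580 = 617.7207 kJ
dG = 298.6000 - 617.7207 = -319.1207 kJ (spontaneous)

dG = -319.1207 kJ, spontaneous


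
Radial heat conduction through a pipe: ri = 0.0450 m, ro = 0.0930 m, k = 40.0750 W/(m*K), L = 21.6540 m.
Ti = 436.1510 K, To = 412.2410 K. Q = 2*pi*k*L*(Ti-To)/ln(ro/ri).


dT = 23.9100 K
ln(ro/ri) = 0.7259
Q = 2*pi*40.0750*21.6540*23.9100 / 0.7259 = 179585.8744 W

179585.8744 W


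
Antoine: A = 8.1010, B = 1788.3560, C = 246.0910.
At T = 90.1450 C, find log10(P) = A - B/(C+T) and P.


C+T = 336.2360
B/(C+T) = 5.3188
log10(P) = 8.1010 - 5.3188 = 2.7822
P = 10^2.7822 = 605.6862 mmHg

605.6862 mmHg


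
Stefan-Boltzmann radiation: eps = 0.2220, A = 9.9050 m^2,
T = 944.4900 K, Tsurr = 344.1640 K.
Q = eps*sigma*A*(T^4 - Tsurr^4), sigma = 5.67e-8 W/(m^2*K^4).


T^4 = 7.9577e+11
Tsurr^4 = 1.4030e+10
Q = 0.2220 * 5.67e-8 * 9.9050 * 7.8174e+11 = 97466.3499 W

97466.3499 W


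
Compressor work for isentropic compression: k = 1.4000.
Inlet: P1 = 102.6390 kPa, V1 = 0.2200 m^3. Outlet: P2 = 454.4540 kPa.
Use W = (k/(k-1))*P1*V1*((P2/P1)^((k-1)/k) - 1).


(k-1)/k = 0.2857
(P2/P1)^exp = 1.5298
W = 3.5000 * 102.6390 * 0.2200 * (1.5298 - 1) = 41.8677 kJ

41.8677 kJ


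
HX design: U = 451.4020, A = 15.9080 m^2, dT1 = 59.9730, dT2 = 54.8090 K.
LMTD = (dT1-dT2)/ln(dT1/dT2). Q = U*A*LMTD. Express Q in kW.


LMTD = 57.3523 K
Q = 451.4020 * 15.9080 * 57.3523 = 411841.0025 W = 411.8410 kW

411.8410 kW


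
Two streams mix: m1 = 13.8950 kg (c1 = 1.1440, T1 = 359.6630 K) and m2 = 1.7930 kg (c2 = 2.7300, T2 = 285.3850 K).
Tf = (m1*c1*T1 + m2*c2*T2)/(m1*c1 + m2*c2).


num = 7114.0881
den = 20.7908
Tf = 342.1753 K

342.1753 K


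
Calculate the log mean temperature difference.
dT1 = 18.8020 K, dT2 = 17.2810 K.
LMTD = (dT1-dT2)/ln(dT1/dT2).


dT1/dT2 = 1.0880
ln(dT1/dT2) = 0.0844
LMTD = 1.5210 / 0.0844 = 18.0308 K

18.0308 K


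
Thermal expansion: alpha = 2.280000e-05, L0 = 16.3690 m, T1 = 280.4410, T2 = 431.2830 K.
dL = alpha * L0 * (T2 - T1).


dT = 150.8420 K
dL = 2.280000e-05 * 16.3690 * 150.8420 = 0.056296 m
L_final = 16.425296 m

dL = 0.056296 m


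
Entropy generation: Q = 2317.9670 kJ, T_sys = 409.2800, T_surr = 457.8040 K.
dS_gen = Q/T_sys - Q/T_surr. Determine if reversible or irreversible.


dS_sys = 2317.9670/409.2800 = 5.6635 kJ/K
dS_surr = -2317.9670/457.8040 = -5.0632 kJ/K
dS_gen = 5.6635 - 5.0632 = 0.6003 kJ/K (irreversible)

dS_gen = 0.6003 kJ/K, irreversible


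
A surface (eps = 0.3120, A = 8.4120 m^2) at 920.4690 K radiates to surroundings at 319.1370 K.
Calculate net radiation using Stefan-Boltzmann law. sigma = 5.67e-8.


T^4 = 7.1785e+11
Tsurr^4 = 1.0373e+10
Q = 0.3120 * 5.67e-8 * 8.4120 * 7.0748e+11 = 105281.5295 W

105281.5295 W


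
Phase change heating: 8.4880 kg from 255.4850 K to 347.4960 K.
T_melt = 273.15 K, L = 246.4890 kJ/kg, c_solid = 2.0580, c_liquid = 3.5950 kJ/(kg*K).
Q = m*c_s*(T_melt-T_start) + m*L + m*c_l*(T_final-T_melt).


Q1 (sensible, solid) = 8.4880 * 2.0580 * 17.6650 = 308.5776 kJ
Q2 (latent) = 8.4880 * 246.4890 = 2092.1986 kJ
Q3 (sensible, liquid) = 8.4880 * 3.5950 * 74.3460 = 2268.6206 kJ
Q_total = 4669.3968 kJ

4669.3968 kJ


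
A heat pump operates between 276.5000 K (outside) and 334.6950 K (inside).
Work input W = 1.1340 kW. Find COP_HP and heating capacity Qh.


COP = 334.6950 / 58.1950 = 5.7513
Qh = 5.7513 * 1.1340 = 6.5219 kW

COP = 5.7513, Qh = 6.5219 kW


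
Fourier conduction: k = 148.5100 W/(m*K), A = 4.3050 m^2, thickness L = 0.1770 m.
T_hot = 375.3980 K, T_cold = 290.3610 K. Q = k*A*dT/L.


dT = 85.0370 K
Q = 148.5100 * 4.3050 * 85.0370 / 0.1770 = 307159.1930 W

307159.1930 W


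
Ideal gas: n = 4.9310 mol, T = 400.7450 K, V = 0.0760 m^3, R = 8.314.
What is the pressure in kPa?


P = nRT/V = 4.9310 * 8.314 * 400.7450 / 0.0760
= 16429.0759 / 0.0760 = 216172.0509 Pa = 216.1721 kPa

216.1721 kPa


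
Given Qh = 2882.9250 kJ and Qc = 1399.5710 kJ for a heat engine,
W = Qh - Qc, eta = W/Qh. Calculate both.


W = 2882.9250 - 1399.5710 = 1483.3540 kJ
eta = 1483.3540 / 2882.9250 = 0.5145 = 51.4531%

W = 1483.3540 kJ, eta = 51.4531%


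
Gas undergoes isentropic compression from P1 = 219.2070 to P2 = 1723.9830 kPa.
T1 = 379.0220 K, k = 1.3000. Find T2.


(k-1)/k = 0.2308
(P2/P1)^exp = 1.6095
T2 = 379.0220 * 1.6095 = 610.0416 K

610.0416 K


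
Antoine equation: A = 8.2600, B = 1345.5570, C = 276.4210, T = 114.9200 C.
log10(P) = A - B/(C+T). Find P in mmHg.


C+T = 391.3410
B/(C+T) = 3.4383
log10(P) = 8.2600 - 3.4383 = 4.8217
P = 10^4.8217 = 66324.8673 mmHg

66324.8673 mmHg


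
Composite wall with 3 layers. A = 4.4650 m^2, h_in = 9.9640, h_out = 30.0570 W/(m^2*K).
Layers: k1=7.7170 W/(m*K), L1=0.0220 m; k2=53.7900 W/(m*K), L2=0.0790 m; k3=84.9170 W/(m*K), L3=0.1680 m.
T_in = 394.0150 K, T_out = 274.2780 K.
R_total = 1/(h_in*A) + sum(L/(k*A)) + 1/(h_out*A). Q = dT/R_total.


R_conv_in = 1/(9.9640*4.4650) = 0.0225
R_1 = 0.0220/(7.7170*4.4650) = 0.0006
R_2 = 0.0790/(53.7900*4.4650) = 0.0003
R_3 = 0.1680/(84.9170*4.4650) = 0.0004
R_conv_out = 1/(30.0570*4.4650) = 0.0075
R_total = 0.0313 K/W
Q = 119.7370 / 0.0313 = 3820.6832 W

R_total = 0.0313 K/W, Q = 3820.6832 W


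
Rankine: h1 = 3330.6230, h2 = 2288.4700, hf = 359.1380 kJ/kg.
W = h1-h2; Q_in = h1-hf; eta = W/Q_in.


W = 1042.1530 kJ/kg
Q_in = 2971.4850 kJ/kg
eta = 0.3507 = 35.0718%

eta = 35.0718%


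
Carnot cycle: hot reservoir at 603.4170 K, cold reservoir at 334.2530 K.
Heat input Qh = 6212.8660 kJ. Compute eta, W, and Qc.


eta = 1 - 334.2530/603.4170 = 0.4461
W = 0.4461 * 6212.8660 = 2771.3503 kJ
Qc = 6212.8660 - 2771.3503 = 3441.5157 kJ

eta = 44.6066%, W = 2771.3503 kJ, Qc = 3441.5157 kJ


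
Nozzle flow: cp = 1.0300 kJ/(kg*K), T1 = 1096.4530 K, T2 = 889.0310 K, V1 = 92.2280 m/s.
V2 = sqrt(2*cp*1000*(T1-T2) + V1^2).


dT = 207.4220 K
2*cp*1000*dT = 427289.3200
V1^2 = 8506.0040
V2 = sqrt(435795.3240) = 660.1480 m/s

660.1480 m/s


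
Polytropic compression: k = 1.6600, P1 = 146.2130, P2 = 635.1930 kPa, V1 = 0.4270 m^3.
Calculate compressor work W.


(k-1)/k = 0.3976
(P2/P1)^exp = 1.7932
W = 2.5152 * 146.2130 * 0.4270 * (1.7932 - 1) = 124.5562 kJ

124.5562 kJ


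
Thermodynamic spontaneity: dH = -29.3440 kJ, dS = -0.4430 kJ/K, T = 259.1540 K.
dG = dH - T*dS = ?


T*dS = 259.1540 * -0.4430 = -114.8052 kJ
dG = -29.3440 + 114.8052 = 85.4612 kJ (non-spontaneous)

dG = 85.4612 kJ, non-spontaneous


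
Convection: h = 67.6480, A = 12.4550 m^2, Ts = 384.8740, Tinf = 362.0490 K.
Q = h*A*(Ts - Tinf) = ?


dT = 22.8250 K
Q = 67.6480 * 12.4550 * 22.8250 = 19231.3370 W

19231.3370 W


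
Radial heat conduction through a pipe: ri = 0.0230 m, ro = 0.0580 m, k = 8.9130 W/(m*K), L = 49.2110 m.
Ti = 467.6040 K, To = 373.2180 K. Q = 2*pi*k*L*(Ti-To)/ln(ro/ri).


dT = 94.3860 K
ln(ro/ri) = 0.9249
Q = 2*pi*8.9130*49.2110*94.3860 / 0.9249 = 281226.2500 W

281226.2500 W


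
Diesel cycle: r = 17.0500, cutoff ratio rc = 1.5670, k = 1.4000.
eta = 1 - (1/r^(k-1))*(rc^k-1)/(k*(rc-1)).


r^(k-1) = 3.1095
rc^k = 1.8754
eta = 0.6453 = 64.5341%

64.5341%


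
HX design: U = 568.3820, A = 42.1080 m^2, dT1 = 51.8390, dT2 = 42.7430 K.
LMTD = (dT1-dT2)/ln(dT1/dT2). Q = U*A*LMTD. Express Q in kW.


LMTD = 47.1448 K
Q = 568.3820 * 42.1080 * 47.1448 = 1128337.7925 W = 1128.3378 kW

1128.3378 kW


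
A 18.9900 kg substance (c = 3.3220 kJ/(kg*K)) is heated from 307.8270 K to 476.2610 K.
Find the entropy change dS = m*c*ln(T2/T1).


T2/T1 = 1.5472
ln(T2/T1) = 0.4364
dS = 18.9900 * 3.3220 * 0.4364 = 27.5320 kJ/K

27.5320 kJ/K


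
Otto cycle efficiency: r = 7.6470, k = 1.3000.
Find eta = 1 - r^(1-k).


r^(k-1) = 1.8410
eta = 1 - 1/1.8410 = 0.4568 = 45.6809%

45.6809%


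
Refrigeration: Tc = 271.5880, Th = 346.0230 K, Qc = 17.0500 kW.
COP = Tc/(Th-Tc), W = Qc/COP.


COP = 271.5880 / 74.4350 = 3.6487
W = 17.0500 / 3.6487 = 4.6729 kW

COP = 3.6487, W = 4.6729 kW


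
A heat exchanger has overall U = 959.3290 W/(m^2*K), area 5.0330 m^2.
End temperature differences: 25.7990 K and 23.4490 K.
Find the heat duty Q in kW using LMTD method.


LMTD = 24.6053 K
Q = 959.3290 * 5.0330 * 24.6053 = 118801.8365 W = 118.8018 kW

118.8018 kW


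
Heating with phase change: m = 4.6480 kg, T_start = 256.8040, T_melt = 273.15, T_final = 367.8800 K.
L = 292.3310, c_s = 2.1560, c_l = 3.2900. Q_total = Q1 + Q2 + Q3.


Q1 (sensible, solid) = 4.6480 * 2.1560 * 16.3460 = 163.8047 kJ
Q2 (latent) = 4.6480 * 292.3310 = 1358.7545 kJ
Q3 (sensible, liquid) = 4.6480 * 3.2900 * 94.7300 = 1448.6036 kJ
Q_total = 2971.1628 kJ

2971.1628 kJ


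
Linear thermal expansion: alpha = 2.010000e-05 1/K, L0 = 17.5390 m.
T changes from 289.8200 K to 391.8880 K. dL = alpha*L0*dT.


dT = 102.0680 K
dL = 2.010000e-05 * 17.5390 * 102.0680 = 0.035982 m
L_final = 17.574982 m

dL = 0.035982 m


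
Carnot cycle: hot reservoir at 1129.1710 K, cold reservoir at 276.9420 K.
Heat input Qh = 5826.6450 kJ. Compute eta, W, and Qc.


eta = 1 - 276.9420/1129.1710 = 0.7547
W = 0.7547 * 5826.6450 = 4397.5942 kJ
Qc = 5826.6450 - 4397.5942 = 1429.0508 kJ

eta = 75.4739%, W = 4397.5942 kJ, Qc = 1429.0508 kJ


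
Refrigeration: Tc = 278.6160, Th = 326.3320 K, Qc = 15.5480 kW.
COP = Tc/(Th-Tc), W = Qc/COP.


COP = 278.6160 / 47.7160 = 5.8390
W = 15.5480 / 5.8390 = 2.6628 kW

COP = 5.8390, W = 2.6628 kW


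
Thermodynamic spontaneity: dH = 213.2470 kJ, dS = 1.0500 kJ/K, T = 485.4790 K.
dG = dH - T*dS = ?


T*dS = 485.4790 * 1.0500 = 509.7529 kJ
dG = 213.2470 - 509.7529 = -296.5059 kJ (spontaneous)

dG = -296.5059 kJ, spontaneous


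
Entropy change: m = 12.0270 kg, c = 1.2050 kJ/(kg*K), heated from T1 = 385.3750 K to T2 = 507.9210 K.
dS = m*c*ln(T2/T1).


T2/T1 = 1.3180
ln(T2/T1) = 0.2761
dS = 12.0270 * 1.2050 * 0.2761 = 4.0015 kJ/K

4.0015 kJ/K


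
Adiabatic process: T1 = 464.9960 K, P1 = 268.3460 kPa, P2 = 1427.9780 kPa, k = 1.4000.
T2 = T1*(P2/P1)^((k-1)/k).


(k-1)/k = 0.2857
(P2/P1)^exp = 1.6123
T2 = 464.9960 * 1.6123 = 749.6962 K

749.6962 K


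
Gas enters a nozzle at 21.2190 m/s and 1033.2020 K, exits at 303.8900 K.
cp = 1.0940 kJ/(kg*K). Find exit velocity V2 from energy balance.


dT = 729.3120 K
2*cp*1000*dT = 1595734.6560
V1^2 = 450.2460
V2 = sqrt(1596184.9020) = 1263.4021 m/s

1263.4021 m/s


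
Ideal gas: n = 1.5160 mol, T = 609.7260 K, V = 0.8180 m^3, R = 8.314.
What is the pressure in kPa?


P = nRT/V = 1.5160 * 8.314 * 609.7260 / 0.8180
= 7685.0011 / 0.8180 = 9394.8669 Pa = 9.3949 kPa

9.3949 kPa


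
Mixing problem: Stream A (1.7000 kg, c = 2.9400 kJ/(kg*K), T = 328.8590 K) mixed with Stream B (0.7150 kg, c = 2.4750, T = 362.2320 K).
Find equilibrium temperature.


num = 2284.6521
den = 6.7676
Tf = 337.5855 K

337.5855 K


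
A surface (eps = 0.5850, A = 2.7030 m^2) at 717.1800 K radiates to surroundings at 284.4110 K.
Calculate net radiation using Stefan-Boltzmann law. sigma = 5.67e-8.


T^4 = 2.6455e+11
Tsurr^4 = 6.5431e+09
Q = 0.5850 * 5.67e-8 * 2.7030 * 2.5801e+11 = 23132.4312 W

23132.4312 W


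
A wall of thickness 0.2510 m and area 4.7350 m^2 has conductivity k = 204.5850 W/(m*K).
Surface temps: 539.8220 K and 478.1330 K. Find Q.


dT = 61.6890 K
Q = 204.5850 * 4.7350 * 61.6890 / 0.2510 = 238082.6679 W

238082.6679 W


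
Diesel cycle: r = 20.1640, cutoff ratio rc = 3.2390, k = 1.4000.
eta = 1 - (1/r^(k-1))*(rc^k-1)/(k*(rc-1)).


r^(k-1) = 3.3253
rc^k = 5.1829
eta = 0.5987 = 59.8701%

59.8701%


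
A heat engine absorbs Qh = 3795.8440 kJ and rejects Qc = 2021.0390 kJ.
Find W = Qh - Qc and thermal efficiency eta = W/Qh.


W = 3795.8440 - 2021.0390 = 1774.8050 kJ
eta = 1774.8050 / 3795.8440 = 0.4676 = 46.7565%

W = 1774.8050 kJ, eta = 46.7565%


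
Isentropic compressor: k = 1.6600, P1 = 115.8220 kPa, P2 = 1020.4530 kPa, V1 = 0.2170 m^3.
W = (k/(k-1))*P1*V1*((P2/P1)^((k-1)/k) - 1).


(k-1)/k = 0.3976
(P2/P1)^exp = 2.3753
W = 2.5152 * 115.8220 * 0.2170 * (2.3753 - 1) = 86.9403 kJ

86.9403 kJ


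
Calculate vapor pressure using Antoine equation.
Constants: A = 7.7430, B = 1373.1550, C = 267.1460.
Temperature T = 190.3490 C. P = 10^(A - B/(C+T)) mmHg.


C+T = 457.4950
B/(C+T) = 3.0015
log10(P) = 7.7430 - 3.0015 = 4.7415
P = 10^4.7415 = 55148.7284 mmHg

55148.7284 mmHg


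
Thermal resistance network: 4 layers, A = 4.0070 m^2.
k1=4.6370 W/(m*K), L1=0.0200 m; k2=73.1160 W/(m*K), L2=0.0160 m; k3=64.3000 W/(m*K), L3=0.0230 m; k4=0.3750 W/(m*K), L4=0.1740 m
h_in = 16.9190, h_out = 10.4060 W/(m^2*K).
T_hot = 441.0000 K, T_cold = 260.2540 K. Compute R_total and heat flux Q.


R_conv_in = 1/(16.9190*4.0070) = 0.0148
R_1 = 0.0200/(4.6370*4.0070) = 0.0011
R_2 = 0.0160/(73.1160*4.0070) = 5.4612e-05
R_3 = 0.0230/(64.3000*4.0070) = 8.9268e-05
R_4 = 0.1740/(0.3750*4.0070) = 0.1158
R_conv_out = 1/(10.4060*4.0070) = 0.0240
R_total = 0.1558 K/W
Q = 180.7460 / 0.1558 = 1160.4824 W

R_total = 0.1558 K/W, Q = 1160.4824 W


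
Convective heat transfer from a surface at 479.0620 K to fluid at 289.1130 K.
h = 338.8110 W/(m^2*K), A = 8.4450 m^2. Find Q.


dT = 189.9490 K
Q = 338.8110 * 8.4450 * 189.9490 = 543493.2658 W

543493.2658 W


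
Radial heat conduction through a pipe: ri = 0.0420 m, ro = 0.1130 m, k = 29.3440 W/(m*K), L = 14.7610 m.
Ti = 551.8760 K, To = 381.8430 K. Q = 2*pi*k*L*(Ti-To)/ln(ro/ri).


dT = 170.0330 K
ln(ro/ri) = 0.9897
Q = 2*pi*29.3440*14.7610*170.0330 / 0.9897 = 467559.2176 W

467559.2176 W


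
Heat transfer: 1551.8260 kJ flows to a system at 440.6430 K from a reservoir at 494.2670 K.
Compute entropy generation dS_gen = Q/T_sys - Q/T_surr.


dS_sys = 1551.8260/440.6430 = 3.5217 kJ/K
dS_surr = -1551.8260/494.2670 = -3.1397 kJ/K
dS_gen = 3.5217 - 3.1397 = 0.3821 kJ/K (irreversible)

dS_gen = 0.3821 kJ/K, irreversible
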